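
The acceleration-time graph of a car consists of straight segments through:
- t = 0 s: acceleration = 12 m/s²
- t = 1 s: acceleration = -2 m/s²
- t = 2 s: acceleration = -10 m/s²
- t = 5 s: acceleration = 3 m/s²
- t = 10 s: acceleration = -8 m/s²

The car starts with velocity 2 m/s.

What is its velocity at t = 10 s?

-22 m/s

Δv equals the area under the a-t graph; then v = v₀ + Δv.
0–1 s: ½(12 + -2)(1) = 5 m/s
1–2 s: ½(-2 + -10)(1) = -6 m/s
2–5 s: ½(-10 + 3)(3) = -10.5 m/s
5–10 s: ½(3 + -8)(5) = -12.5 m/s
Δv = -24 m/s, so v(10) = 2 + (-24) = -22 m/s.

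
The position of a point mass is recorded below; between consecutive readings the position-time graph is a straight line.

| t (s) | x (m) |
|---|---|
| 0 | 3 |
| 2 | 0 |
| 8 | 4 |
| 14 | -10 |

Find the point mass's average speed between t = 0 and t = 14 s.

Average speed = (total path length)/(elapsed time); on a piecewise-linear x-t graph the path length is Σ|Δx|.
0–2 s: |Δx| = |0 − 3| = 3 m
2–8 s: |Δx| = |4 − 0| = 4 m
8–14 s: |Δx| = |-10 − 4| = 14 m
Total path = 21 m; average speed = 21/14 = 1.5 m/s.

1.5 m/s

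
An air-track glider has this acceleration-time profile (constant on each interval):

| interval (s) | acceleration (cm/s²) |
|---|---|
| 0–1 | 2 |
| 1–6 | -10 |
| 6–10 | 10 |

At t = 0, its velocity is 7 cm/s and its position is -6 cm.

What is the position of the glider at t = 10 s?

-162 cm

On each constant-a segment, Δv = aΔt and Δx = v₀Δt + ½aΔt²; chain segment to segment.
0–1 s: v starts 7 cm/s; Δx = 7·1 + ½·2·1² = 8 cm; v ends 9 cm/s.
1–6 s: v starts 9 cm/s; Δx = 9·5 + ½·-10·5² = -80 cm; v ends -41 cm/s.
6–10 s: v starts -41 cm/s; Δx = -41·4 + ½·10·4² = -84 cm; v ends -1 cm/s.
x(10) = -6 + Σ Δx = -162 cm.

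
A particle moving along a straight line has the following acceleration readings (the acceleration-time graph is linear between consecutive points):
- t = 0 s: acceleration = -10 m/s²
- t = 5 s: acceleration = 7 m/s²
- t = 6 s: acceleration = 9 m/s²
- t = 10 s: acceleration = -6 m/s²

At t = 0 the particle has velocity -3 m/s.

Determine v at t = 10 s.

Δv equals the area under the a-t graph; then v = v₀ + Δv.
0–5 s: ½(-10 + 7)(5) = -7.5 m/s
5–6 s: ½(7 + 9)(1) = 8 m/s
6–10 s: ½(9 + -6)(4) = 6 m/s
Δv = 6.5 m/s, so v(10) = -3 + (6.5) = 3.5 m/s.

3.5 m/s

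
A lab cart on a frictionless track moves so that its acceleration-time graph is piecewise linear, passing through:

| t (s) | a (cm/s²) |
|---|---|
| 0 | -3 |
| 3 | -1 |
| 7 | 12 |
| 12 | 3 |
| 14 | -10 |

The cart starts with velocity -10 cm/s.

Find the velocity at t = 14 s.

Δv equals the area under the a-t graph; then v = v₀ + Δv.
0–3 s: ½(-3 + -1)(3) = -6 cm/s
3–7 s: ½(-1 + 12)(4) = 22 cm/s
7–12 s: ½(12 + 3)(5) = 37.5 cm/s
12–14 s: ½(3 + -10)(2) = -7 cm/s
Δv = 46.5 cm/s, so v(14) = -10 + (46.5) = 36.5 cm/s.

36.5 cm/s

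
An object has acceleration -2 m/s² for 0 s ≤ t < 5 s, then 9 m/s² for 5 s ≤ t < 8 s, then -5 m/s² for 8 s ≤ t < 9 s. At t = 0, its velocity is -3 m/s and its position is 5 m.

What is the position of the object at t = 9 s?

On each constant-a segment, Δv = aΔt and Δx = v₀Δt + ½aΔt²; chain segment to segment.
0–5 s: v starts -3 m/s; Δx = -3·5 + ½·-2·5² = -40 m; v ends -13 m/s.
5–8 s: v starts -13 m/s; Δx = -13·3 + ½·9·3² = 1.5 m; v ends 14 m/s.
8–9 s: v starts 14 m/s; Δx = 14·1 + ½·-5·1² = 11.5 m; v ends 9 m/s.
x(9) = 5 + Σ Δx = -22 m.

-22 m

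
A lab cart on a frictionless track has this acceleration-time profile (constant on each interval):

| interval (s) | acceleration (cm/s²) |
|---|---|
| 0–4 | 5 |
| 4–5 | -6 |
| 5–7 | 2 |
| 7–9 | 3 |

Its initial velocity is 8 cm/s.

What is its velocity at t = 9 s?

32 cm/s

Δv equals the area under the a-t graph; then v = v₀ + Δv.
0–4 s: 5 × 4 = 20 cm/s
4–5 s: -6 × 1 = -6 cm/s
5–7 s: 2 × 2 = 4 cm/s
7–9 s: 3 × 2 = 6 cm/s
Δv = 24 cm/s, so v(9) = 8 + (24) = 32 cm/s.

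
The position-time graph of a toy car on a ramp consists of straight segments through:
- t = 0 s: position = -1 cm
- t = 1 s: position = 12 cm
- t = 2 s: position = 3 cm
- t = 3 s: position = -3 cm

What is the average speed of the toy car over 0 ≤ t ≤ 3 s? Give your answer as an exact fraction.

28/3 cm/s

Average speed = (total path length)/(elapsed time); on a piecewise-linear x-t graph the path length is Σ|Δx|.
0–1 s: |Δx| = |12 − -1| = 13 cm
1–2 s: |Δx| = |3 − 12| = 9 cm
2–3 s: |Δx| = |-3 − 3| = 6 cm
Total path = 28 cm; average speed = 28/3 = 28/3 cm/s.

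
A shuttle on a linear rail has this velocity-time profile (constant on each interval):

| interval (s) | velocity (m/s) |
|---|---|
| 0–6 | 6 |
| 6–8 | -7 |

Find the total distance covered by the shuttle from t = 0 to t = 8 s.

Distance (not displacement) is the total path length: add the absolute areas under v-t.
0–6 s: |6| × 6 = 36 m
6–8 s: |-7| × 2 = 14 m
Total distance = 50 m

50 m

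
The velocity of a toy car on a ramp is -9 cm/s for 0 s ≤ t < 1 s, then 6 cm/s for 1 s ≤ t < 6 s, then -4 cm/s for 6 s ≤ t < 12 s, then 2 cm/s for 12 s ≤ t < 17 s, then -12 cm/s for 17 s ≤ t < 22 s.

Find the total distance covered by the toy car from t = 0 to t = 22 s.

Total distance travelled is ∫|v| dt — sum the magnitudes of each area piece.
0–1 s: |-9| × 1 = 9 cm
1–6 s: |6| × 5 = 30 cm
6–12 s: |-4| × 6 = 24 cm
12–17 s: |2| × 5 = 10 cm
17–22 s: |-12| × 5 = 60 cm
Total distance = 133 cm

133 cm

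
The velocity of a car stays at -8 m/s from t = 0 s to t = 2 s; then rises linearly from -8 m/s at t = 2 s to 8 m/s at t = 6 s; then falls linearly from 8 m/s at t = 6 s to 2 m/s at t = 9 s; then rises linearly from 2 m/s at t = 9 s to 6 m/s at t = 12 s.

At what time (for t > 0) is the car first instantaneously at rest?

v changes sign on 2–6 s (from -8 to 8); the graph is linear there, so v = 0 at t = 2 + (8)·(6 − 2)/(8 − -8) = 4 s.

t = 4 s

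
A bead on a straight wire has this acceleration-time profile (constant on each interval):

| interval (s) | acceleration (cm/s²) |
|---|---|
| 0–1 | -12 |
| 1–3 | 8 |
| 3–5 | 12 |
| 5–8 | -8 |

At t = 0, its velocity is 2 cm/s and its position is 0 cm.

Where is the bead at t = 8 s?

On each constant-a segment, Δv = aΔt and Δx = v₀Δt + ½aΔt²; chain segment to segment.
0–1 s: v starts 2 cm/s; Δx = 2·1 + ½·-12·1² = -4 cm; v ends -10 cm/s.
1–3 s: v starts -10 cm/s; Δx = -10·2 + ½·8·2² = -4 cm; v ends 6 cm/s.
3–5 s: v starts 6 cm/s; Δx = 6·2 + ½·12·2² = 36 cm; v ends 30 cm/s.
5–8 s: v starts 30 cm/s; Δx = 30·3 + ½·-8·3² = 54 cm; v ends 6 cm/s.
x(8) = 0 + Σ Δx = 82 cm.

82 cm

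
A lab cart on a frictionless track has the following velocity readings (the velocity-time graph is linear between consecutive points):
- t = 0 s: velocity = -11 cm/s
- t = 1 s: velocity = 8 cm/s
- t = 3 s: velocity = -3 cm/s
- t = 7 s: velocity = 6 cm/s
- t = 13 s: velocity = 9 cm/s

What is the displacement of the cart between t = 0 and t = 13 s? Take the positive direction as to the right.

54.5 cm

Displacement is the signed area under the v-t curve.
0–1 s: ½(-11 + 8)(1) = -1.5 cm
1–3 s: ½(8 + -3)(2) = 5 cm
3–7 s: ½(-3 + 6)(4) = 6 cm
7–13 s: ½(6 + 9)(6) = 45 cm
Net displacement = 54.5 cm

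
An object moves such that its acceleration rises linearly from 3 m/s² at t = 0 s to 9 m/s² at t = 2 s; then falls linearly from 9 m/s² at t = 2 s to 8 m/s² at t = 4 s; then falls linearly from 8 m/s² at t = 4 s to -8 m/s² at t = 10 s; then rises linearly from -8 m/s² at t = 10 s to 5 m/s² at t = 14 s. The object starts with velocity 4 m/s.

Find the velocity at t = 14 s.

27 m/s

Δv equals the area under the a-t graph; then v = v₀ + Δv.
0–2 s: ½(3 + 9)(2) = 12 m/s
2–4 s: ½(9 + 8)(2) = 17 m/s
4–10 s: ½(8 + -8)(6) = 0 m/s
10–14 s: ½(-8 + 5)(4) = -6 m/s
Δv = 23 m/s, so v(14) = 4 + (23) = 27 m/s.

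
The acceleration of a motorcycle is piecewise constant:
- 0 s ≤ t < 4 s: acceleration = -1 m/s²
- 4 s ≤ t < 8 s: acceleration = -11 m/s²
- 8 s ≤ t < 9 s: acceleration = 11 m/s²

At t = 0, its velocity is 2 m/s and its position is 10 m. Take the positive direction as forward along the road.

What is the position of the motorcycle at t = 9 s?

-126.5 m

On each constant-a segment, Δv = aΔt and Δx = v₀Δt + ½aΔt²; chain segment to segment.
0–4 s: v starts 2 m/s; Δx = 2·4 + ½·-1·4² = 0 m; v ends -2 m/s.
4–8 s: v starts -2 m/s; Δx = -2·4 + ½·-11·4² = -96 m; v ends -46 m/s.
8–9 s: v starts -46 m/s; Δx = -46·1 + ½·11·1² = -40.5 m; v ends -35 m/s.
x(9) = 10 + Σ Δx = -126.5 m.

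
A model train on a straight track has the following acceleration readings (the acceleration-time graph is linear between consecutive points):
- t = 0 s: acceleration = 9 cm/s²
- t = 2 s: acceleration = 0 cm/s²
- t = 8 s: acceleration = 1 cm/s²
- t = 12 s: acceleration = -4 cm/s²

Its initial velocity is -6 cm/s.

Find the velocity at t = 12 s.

Δv equals the area under the a-t graph; then v = v₀ + Δv.
0–2 s: ½(9 + 0)(2) = 9 cm/s
2–8 s: ½(0 + 1)(6) = 3 cm/s
8–12 s: ½(1 + -4)(4) = -6 cm/s
Δv = 6 cm/s, so v(12) = -6 + (6) = 0 cm/s.

0 cm/s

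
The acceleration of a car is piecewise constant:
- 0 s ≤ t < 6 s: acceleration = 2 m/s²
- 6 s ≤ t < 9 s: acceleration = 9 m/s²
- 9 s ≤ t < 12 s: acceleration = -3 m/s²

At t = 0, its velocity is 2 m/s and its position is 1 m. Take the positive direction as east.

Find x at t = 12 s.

On each constant-a segment, Δv = aΔt and Δx = v₀Δt + ½aΔt²; chain segment to segment.
0–6 s: v starts 2 m/s; Δx = 2·6 + ½·2·6² = 48 m; v ends 14 m/s.
6–9 s: v starts 14 m/s; Δx = 14·3 + ½·9·3² = 82.5 m; v ends 41 m/s.
9–12 s: v starts 41 m/s; Δx = 41·3 + ½·-3·3² = 109.5 m; v ends 32 m/s.
x(12) = 1 + Σ Δx = 241 m.

241 m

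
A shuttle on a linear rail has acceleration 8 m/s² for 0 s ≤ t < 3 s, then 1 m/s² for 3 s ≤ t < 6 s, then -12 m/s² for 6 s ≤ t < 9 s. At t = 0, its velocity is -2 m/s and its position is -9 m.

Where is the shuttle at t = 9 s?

On each constant-a segment, Δv = aΔt and Δx = v₀Δt + ½aΔt²; chain segment to segment.
0–3 s: v starts -2 m/s; Δx = -2·3 + ½·8·3² = 30 m; v ends 22 m/s.
3–6 s: v starts 22 m/s; Δx = 22·3 + ½·1·3² = 70.5 m; v ends 25 m/s.
6–9 s: v starts 25 m/s; Δx = 25·3 + ½·-12·3² = 21 m; v ends -11 m/s.
x(9) = -9 + Σ Δx = 112.5 m.

112.5 m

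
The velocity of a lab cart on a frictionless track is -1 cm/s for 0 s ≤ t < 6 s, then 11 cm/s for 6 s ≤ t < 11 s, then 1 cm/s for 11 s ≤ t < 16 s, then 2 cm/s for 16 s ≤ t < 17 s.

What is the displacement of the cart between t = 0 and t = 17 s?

Net displacement equals the area under the velocity-time graph (areas below the axis count negative).
0–6 s: -1 × 6 = -6 cm
6–11 s: 11 × 5 = 55 cm
11–16 s: 1 × 5 = 5 cm
16–17 s: 2 × 1 = 2 cm
Net displacement = 56 cm

56 cm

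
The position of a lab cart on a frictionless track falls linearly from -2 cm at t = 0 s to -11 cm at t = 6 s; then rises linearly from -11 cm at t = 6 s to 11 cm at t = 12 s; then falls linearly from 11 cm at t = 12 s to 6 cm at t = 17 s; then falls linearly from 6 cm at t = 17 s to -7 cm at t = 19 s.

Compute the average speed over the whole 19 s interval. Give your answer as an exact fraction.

49/19 cm/s

Average speed = (total path length)/(elapsed time); on a piecewise-linear x-t graph the path length is Σ|Δx|.
0–6 s: |Δx| = |-11 − -2| = 9 cm
6–12 s: |Δx| = |11 − -11| = 22 cm
12–17 s: |Δx| = |6 − 11| = 5 cm
17–19 s: |Δx| = |-7 − 6| = 13 cm
Total path = 49 cm; average speed = 49/19 = 49/19 cm/s.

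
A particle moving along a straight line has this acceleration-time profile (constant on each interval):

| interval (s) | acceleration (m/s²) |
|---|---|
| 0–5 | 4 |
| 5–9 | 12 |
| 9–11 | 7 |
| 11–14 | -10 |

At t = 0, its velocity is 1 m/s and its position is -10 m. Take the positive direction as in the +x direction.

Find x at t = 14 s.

On each constant-a segment, Δv = aΔt and Δx = v₀Δt + ½aΔt²; chain segment to segment.
0–5 s: v starts 1 m/s; Δx = 1·5 + ½·4·5² = 55 m; v ends 21 m/s.
5–9 s: v starts 21 m/s; Δx = 21·4 + ½·12·4² = 180 m; v ends 69 m/s.
9–11 s: v starts 69 m/s; Δx = 69·2 + ½·7·2² = 152 m; v ends 83 m/s.
11–14 s: v starts 83 m/s; Δx = 83·3 + ½·-10·3² = 204 m; v ends 53 m/s.
x(14) = -10 + Σ Δx = 581 m.

581 m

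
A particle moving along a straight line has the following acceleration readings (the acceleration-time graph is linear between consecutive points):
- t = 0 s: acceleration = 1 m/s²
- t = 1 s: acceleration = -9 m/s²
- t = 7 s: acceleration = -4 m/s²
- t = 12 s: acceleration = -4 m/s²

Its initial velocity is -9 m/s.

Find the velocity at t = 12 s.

-72 m/s

Δv equals the area under the a-t graph; then v = v₀ + Δv.
0–1 s: ½(1 + -9)(1) = -4 m/s
1–7 s: ½(-9 + -4)(6) = -39 m/s
7–12 s: -4 × 5 = -20 m/s
Δv = -63 m/s, so v(12) = -9 + (-63) = -72 m/s.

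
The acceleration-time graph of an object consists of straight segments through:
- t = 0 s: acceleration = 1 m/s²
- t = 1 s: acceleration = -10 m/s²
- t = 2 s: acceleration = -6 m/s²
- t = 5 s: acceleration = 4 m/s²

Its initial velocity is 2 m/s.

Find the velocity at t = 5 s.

-13.5 m/s

Δv equals the area under the a-t graph; then v = v₀ + Δv.
0–1 s: ½(1 + -10)(1) = -4.5 m/s
1–2 s: ½(-10 + -6)(1) = -8 m/s
2–5 s: ½(-6 + 4)(3) = -3 m/s
Δv = -15.5 m/s, so v(5) = 2 + (-15.5) = -13.5 m/s.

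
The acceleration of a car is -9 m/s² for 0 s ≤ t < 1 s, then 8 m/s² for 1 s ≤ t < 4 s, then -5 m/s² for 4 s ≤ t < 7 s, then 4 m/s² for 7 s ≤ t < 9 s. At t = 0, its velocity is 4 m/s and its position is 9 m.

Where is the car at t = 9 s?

On each constant-a segment, Δv = aΔt and Δx = v₀Δt + ½aΔt²; chain segment to segment.
0–1 s: v starts 4 m/s; Δx = 4·1 + ½·-9·1² = -0.5 m; v ends -5 m/s.
1–4 s: v starts -5 m/s; Δx = -5·3 + ½·8·3² = 21 m; v ends 19 m/s.
4–7 s: v starts 19 m/s; Δx = 19·3 + ½·-5·3² = 34.5 m; v ends 4 m/s.
7–9 s: v starts 4 m/s; Δx = 4·2 + ½·4·2² = 16 m; v ends 12 m/s.
x(9) = 9 + Σ Δx = 80 m.

80 m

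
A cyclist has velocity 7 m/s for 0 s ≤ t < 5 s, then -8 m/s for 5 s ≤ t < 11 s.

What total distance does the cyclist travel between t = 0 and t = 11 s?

Total distance travelled is ∫|v| dt — sum the magnitudes of each area piece.
0–5 s: |7| × 5 = 35 m
5–11 s: |-8| × 6 = 48 m
Total distance = 83 m

83 m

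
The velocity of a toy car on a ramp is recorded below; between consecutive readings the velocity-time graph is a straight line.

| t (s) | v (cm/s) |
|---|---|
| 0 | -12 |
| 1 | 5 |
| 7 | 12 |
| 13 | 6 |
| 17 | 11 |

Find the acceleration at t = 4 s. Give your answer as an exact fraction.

7/6 cm/s²

Acceleration is the slope of the v-t graph on 1–7 s: (12 − 5)/(7 − 1) = 7/6 cm/s².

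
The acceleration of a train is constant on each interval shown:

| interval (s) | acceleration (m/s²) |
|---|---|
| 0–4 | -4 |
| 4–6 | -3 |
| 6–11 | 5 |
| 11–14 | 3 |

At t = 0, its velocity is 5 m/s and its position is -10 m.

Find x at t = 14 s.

On each constant-a segment, Δv = aΔt and Δx = v₀Δt + ½aΔt²; chain segment to segment.
0–4 s: v starts 5 m/s; Δx = 5·4 + ½·-4·4² = -12 m; v ends -11 m/s.
4–6 s: v starts -11 m/s; Δx = -11·2 + ½·-3·2² = -28 m; v ends -17 m/s.
6–11 s: v starts -17 m/s; Δx = -17·5 + ½·5·5² = -22.5 m; v ends 8 m/s.
11–14 s: v starts 8 m/s; Δx = 8·3 + ½·3·3² = 37.5 m; v ends 17 m/s.
x(14) = -10 + Σ Δx = -35 m.

-35 m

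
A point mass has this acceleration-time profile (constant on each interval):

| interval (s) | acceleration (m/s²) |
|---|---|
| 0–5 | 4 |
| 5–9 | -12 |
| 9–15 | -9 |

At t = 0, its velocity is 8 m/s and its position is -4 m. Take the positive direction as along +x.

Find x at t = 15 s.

On each constant-a segment, Δv = aΔt and Δx = v₀Δt + ½aΔt²; chain segment to segment.
0–5 s: v starts 8 m/s; Δx = 8·5 + ½·4·5² = 90 m; v ends 28 m/s.
5–9 s: v starts 28 m/s; Δx = 28·4 + ½·-12·4² = 16 m; v ends -20 m/s.
9–15 s: v starts -20 m/s; Δx = -20·6 + ½·-9·6² = -282 m; v ends -74 m/s.
x(15) = -4 + Σ Δx = -180 m.

-180 m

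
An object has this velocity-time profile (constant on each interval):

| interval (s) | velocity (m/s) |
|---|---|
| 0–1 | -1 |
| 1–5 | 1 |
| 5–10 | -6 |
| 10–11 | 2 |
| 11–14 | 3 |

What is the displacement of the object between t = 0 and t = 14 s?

Net displacement equals the area under the velocity-time graph (areas below the axis count negative).
0–1 s: -1 × 1 = -1 m
1–5 s: 1 × 4 = 4 m
5–10 s: -6 × 5 = -30 m
10–11 s: 2 × 1 = 2 m
11–14 s: 3 × 3 = 9 m
Net displacement = -16 m

-16 m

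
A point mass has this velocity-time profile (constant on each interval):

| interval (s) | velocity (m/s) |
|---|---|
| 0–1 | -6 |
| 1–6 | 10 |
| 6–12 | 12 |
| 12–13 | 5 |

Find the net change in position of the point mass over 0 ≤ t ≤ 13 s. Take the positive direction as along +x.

121 m

Net displacement equals the area under the velocity-time graph (areas below the axis count negative).
0–1 s: -6 × 1 = -6 m
1–6 s: 10 × 5 = 50 m
6–12 s: 12 × 6 = 72 m
12–13 s: 5 × 1 = 5 m
Net displacement = 121 m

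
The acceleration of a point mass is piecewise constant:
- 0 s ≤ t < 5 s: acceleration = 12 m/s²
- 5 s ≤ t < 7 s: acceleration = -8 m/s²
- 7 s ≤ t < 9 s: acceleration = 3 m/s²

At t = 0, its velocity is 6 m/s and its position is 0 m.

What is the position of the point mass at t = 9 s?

402 m

On each constant-a segment, Δv = aΔt and Δx = v₀Δt + ½aΔt²; chain segment to segment.
0–5 s: v starts 6 m/s; Δx = 6·5 + ½·12·5² = 180 m; v ends 66 m/s.
5–7 s: v starts 66 m/s; Δx = 66·2 + ½·-8·2² = 116 m; v ends 50 m/s.
7–9 s: v starts 50 m/s; Δx = 50·2 + ½·3·2² = 106 m; v ends 56 m/s.
x(9) = 0 + Σ Δx = 402 m.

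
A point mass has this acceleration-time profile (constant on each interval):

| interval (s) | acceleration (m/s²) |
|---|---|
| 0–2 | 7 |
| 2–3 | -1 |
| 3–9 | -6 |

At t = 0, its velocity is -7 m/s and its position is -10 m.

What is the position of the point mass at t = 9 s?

-75.5 m

On each constant-a segment, Δv = aΔt and Δx = v₀Δt + ½aΔt²; chain segment to segment.
0–2 s: v starts -7 m/s; Δx = -7·2 + ½·7·2² = 0 m; v ends 7 m/s.
2–3 s: v starts 7 m/s; Δx = 7·1 + ½·-1·1² = 6.5 m; v ends 6 m/s.
3–9 s: v starts 6 m/s; Δx = 6·6 + ½·-6·6² = -72 m; v ends -30 m/s.
x(9) = -10 + Σ Δx = -75.5 m.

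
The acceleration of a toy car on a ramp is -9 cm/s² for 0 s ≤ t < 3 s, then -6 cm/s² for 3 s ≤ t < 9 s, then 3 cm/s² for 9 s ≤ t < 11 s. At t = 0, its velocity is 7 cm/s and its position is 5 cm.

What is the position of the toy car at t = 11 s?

On each constant-a segment, Δv = aΔt and Δx = v₀Δt + ½aΔt²; chain segment to segment.
0–3 s: v starts 7 cm/s; Δx = 7·3 + ½·-9·3² = -19.5 cm; v ends -20 cm/s.
3–9 s: v starts -20 cm/s; Δx = -20·6 + ½·-6·6² = -228 cm; v ends -56 cm/s.
9–11 s: v starts -56 cm/s; Δx = -56·2 + ½·3·2² = -106 cm; v ends -50 cm/s.
x(11) = 5 + Σ Δx = -348.5 cm.

-348.5 cm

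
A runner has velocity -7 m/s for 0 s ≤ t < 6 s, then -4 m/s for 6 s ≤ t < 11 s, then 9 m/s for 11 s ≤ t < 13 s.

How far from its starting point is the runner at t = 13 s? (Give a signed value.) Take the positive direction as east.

-44 m

Net displacement equals the area under the velocity-time graph (areas below the axis count negative).
0–6 s: -7 × 6 = -42 m
6–11 s: -4 × 5 = -20 m
11–13 s: 9 × 2 = 18 m
Net displacement = -44 m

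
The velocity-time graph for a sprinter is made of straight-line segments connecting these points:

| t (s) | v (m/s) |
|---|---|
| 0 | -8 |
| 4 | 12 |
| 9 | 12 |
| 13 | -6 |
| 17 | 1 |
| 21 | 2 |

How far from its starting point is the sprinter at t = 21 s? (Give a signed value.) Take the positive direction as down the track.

Displacement is the signed area under the v-t curve.
0–4 s: ½(-8 + 12)(4) = 8 m
4–9 s: 12 × 5 = 60 m
9–13 s: ½(12 + -6)(4) = 12 m
13–17 s: ½(-6 + 1)(4) = -10 m
17–21 s: ½(1 + 2)(4) = 6 m
Net displacement = 76 m

76 m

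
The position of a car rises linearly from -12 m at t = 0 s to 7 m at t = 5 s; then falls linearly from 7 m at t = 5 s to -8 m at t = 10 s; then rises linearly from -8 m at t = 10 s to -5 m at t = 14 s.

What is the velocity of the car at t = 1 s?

Velocity is the slope of the x-t graph on 0–5 s: (7 − -12)/(5 − 0) = 3.8 m/s.

3.8 m/s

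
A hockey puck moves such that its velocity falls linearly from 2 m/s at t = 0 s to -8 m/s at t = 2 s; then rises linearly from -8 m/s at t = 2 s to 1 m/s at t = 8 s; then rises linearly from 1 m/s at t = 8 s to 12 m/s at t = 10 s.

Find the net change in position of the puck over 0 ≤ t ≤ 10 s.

Displacement is the signed area under the v-t curve.
0–2 s: ½(2 + -8)(2) = -6 m
2–8 s: ½(-8 + 1)(6) = -21 m
8–10 s: ½(1 + 12)(2) = 13 m
Net displacement = -14 m

-14 m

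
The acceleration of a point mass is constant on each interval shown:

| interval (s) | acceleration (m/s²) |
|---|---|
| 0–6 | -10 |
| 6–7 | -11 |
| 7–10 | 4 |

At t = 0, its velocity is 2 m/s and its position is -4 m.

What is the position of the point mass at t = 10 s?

On each constant-a segment, Δv = aΔt and Δx = v₀Δt + ½aΔt²; chain segment to segment.
0–6 s: v starts 2 m/s; Δx = 2·6 + ½·-10·6² = -168 m; v ends -58 m/s.
6–7 s: v starts -58 m/s; Δx = -58·1 + ½·-11·1² = -63.5 m; v ends -69 m/s.
7–10 s: v starts -69 m/s; Δx = -69·3 + ½·4·3² = -189 m; v ends -57 m/s.
x(10) = -4 + Σ Δx = -424.5 m.

-424.5 m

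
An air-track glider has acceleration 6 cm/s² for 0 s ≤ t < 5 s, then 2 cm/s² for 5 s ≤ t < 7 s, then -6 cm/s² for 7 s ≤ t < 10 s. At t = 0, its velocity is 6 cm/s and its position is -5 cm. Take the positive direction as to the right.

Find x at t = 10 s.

269 cm

On each constant-a segment, Δv = aΔt and Δx = v₀Δt + ½aΔt²; chain segment to segment.
0–5 s: v starts 6 cm/s; Δx = 6·5 + ½·6·5² = 105 cm; v ends 36 cm/s.
5–7 s: v starts 36 cm/s; Δx = 36·2 + ½·2·2² = 76 cm; v ends 40 cm/s.
7–10 s: v starts 40 cm/s; Δx = 40·3 + ½·-6·3² = 93 cm; v ends 22 cm/s.
x(10) = -5 + Σ Δx = 269 cm.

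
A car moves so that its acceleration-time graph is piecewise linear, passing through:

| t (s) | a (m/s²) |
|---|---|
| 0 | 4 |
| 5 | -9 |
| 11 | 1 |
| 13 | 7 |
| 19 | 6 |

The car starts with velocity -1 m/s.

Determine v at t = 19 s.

9.5 m/s

Δv equals the area under the a-t graph; then v = v₀ + Δv.
0–5 s: ½(4 + -9)(5) = -12.5 m/s
5–11 s: ½(-9 + 1)(6) = -24 m/s
11–13 s: ½(1 + 7)(2) = 8 m/s
13–19 s: ½(7 + 6)(6) = 39 m/s
Δv = 10.5 m/s, so v(19) = -1 + (10.5) = 9.5 m/s.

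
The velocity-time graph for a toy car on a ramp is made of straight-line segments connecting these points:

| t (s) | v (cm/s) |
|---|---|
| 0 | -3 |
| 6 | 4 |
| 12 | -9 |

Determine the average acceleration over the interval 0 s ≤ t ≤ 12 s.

-0.5 cm/s²

Average acceleration = Δv/Δt = (-9 − -3)/(12 − 0) = -0.5 cm/s².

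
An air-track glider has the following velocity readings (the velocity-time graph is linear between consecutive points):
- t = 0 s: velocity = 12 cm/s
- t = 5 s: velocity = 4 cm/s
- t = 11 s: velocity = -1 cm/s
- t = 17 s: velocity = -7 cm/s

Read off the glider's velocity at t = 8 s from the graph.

1.5 cm/s

On 5–11 s the graph is linear from 4 to -1 cm/s: v(8) = 4 + (-1 − 4)·(8 − 5)/(11 − 5) = 1.5 cm/s.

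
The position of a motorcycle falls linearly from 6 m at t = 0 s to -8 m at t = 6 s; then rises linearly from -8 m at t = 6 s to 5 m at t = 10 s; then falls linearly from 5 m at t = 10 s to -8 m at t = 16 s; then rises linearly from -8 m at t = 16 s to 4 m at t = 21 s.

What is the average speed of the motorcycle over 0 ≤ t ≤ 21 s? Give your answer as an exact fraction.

Average speed = (total path length)/(elapsed time); on a piecewise-linear x-t graph the path length is Σ|Δx|.
0–6 s: |Δx| = |-8 − 6| = 14 m
6–10 s: |Δx| = |5 − -8| = 13 m
10–16 s: |Δx| = |-8 − 5| = 13 m
16–21 s: |Δx| = |4 − -8| = 12 m
Total path = 52 m; average speed = 52/21 = 52/21 m/s.

52/21 m/s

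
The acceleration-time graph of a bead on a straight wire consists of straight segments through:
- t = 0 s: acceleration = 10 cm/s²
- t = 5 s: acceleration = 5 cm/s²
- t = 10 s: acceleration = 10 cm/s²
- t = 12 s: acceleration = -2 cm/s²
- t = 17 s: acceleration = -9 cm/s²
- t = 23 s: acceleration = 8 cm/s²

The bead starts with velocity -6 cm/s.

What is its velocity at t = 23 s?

Δv equals the area under the a-t graph; then v = v₀ + Δv.
0–5 s: ½(10 + 5)(5) = 37.5 cm/s
5–10 s: ½(5 + 10)(5) = 37.5 cm/s
10–12 s: ½(10 + -2)(2) = 8 cm/s
12–17 s: ½(-2 + -9)(5) = -27.5 cm/s
17–23 s: ½(-9 + 8)(6) = -3 cm/s
Δv = 52.5 cm/s, so v(23) = -6 + (52.5) = 46.5 cm/s.

46.5 cm/s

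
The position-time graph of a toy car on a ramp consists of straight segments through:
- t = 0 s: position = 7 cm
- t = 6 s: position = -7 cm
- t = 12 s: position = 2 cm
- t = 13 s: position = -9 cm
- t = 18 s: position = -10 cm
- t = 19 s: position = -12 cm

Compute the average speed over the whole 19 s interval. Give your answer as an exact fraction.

37/19 cm/s

Average speed = (total path length)/(elapsed time); on a piecewise-linear x-t graph the path length is Σ|Δx|.
0–6 s: |Δx| = |-7 − 7| = 14 cm
6–12 s: |Δx| = |2 − -7| = 9 cm
12–13 s: |Δx| = |-9 − 2| = 11 cm
13–18 s: |Δx| = |-10 − -9| = 1 cm
18–19 s: |Δx| = |-12 − -10| = 2 cm
Total path = 37 cm; average speed = 37/19 = 37/19 cm/s.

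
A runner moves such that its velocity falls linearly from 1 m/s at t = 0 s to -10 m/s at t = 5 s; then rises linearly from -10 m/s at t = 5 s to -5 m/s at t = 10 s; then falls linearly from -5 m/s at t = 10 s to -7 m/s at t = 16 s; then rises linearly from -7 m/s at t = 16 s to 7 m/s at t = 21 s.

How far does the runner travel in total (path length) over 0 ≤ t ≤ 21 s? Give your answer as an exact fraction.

2507/22 m

Distance (not displacement) is the total path length: add the absolute areas under v-t.
0–5 s: v = 0 at t = 5/11 s; triangle areas 5/22 + 250/11 = 505/22 m
5–10 s: |½(-10 + -5)(5)| = 37.5 m
10–16 s: |½(-5 + -7)(6)| = 36 m
16–21 s: v = 0 at t = 18.5 s; triangle areas 8.75 + 8.75 = 17.5 m
Total distance = 2507/22 m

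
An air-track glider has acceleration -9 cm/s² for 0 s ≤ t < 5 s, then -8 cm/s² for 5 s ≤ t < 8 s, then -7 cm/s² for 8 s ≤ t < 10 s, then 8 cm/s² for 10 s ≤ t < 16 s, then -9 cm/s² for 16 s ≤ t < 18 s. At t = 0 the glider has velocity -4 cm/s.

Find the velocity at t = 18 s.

-57 cm/s

Δv equals the area under the a-t graph; then v = v₀ + Δv.
0–5 s: -9 × 5 = -45 cm/s
5–8 s: -8 × 3 = -24 cm/s
8–10 s: -7 × 2 = -14 cm/s
10–16 s: 8 × 6 = 48 cm/s
16–18 s: -9 × 2 = -18 cm/s
Δv = -53 cm/s, so v(18) = -4 + (-53) = -57 cm/s.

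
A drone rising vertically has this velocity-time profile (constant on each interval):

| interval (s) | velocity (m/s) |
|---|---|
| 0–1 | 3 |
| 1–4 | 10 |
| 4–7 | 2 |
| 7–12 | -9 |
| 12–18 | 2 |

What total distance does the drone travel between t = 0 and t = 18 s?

Total distance travelled is ∫|v| dt — sum the magnitudes of each area piece.
0–1 s: |3| × 1 = 3 m
1–4 s: |10| × 3 = 30 m
4–7 s: |2| × 3 = 6 m
7–12 s: |-9| × 5 = 45 m
12–18 s: |2| × 6 = 12 m
Total distance = 96 m

96 m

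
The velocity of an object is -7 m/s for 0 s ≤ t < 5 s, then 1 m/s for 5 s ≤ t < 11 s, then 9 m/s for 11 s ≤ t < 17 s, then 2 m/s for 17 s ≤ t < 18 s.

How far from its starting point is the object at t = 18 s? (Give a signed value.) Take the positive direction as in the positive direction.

27 m

Displacement is the signed area under the v-t curve.
0–5 s: -7 × 5 = -35 m
5–11 s: 1 × 6 = 6 m
11–17 s: 9 × 6 = 54 m
17–18 s: 2 × 1 = 2 m
Net displacement = 27 m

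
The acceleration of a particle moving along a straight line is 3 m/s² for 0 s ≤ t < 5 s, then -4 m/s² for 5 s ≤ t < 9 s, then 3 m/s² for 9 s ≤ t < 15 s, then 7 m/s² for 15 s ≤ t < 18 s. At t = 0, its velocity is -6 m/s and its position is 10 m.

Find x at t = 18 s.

On each constant-a segment, Δv = aΔt and Δx = v₀Δt + ½aΔt²; chain segment to segment.
0–5 s: v starts -6 m/s; Δx = -6·5 + ½·3·5² = 7.5 m; v ends 9 m/s.
5–9 s: v starts 9 m/s; Δx = 9·4 + ½·-4·4² = 4 m; v ends -7 m/s.
9–15 s: v starts -7 m/s; Δx = -7·6 + ½·3·6² = 12 m; v ends 11 m/s.
15–18 s: v starts 11 m/s; Δx = 11·3 + ½·7·3² = 64.5 m; v ends 32 m/s.
x(18) = 10 + Σ Δx = 98 m.

98 m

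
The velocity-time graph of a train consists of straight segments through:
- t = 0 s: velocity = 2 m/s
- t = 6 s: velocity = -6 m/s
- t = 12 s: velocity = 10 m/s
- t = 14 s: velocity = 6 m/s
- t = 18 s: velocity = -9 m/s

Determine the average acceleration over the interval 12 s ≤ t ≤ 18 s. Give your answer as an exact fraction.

-19/6 m/s²

Average acceleration = Δv/Δt = (-9 − 10)/(18 − 12) = -19/6 m/s².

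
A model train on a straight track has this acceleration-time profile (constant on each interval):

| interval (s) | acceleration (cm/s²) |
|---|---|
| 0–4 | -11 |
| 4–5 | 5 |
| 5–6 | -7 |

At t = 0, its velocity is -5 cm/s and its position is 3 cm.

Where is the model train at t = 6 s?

-199 cm

On each constant-a segment, Δv = aΔt and Δx = v₀Δt + ½aΔt²; chain segment to segment.
0–4 s: v starts -5 cm/s; Δx = -5·4 + ½·-11·4² = -108 cm; v ends -49 cm/s.
4–5 s: v starts -49 cm/s; Δx = -49·1 + ½·5·1² = -46.5 cm; v ends -44 cm/s.
5–6 s: v starts -44 cm/s; Δx = -44·1 + ½·-7·1² = -47.5 cm; v ends -51 cm/s.
x(6) = 3 + Σ Δx = -199 cm.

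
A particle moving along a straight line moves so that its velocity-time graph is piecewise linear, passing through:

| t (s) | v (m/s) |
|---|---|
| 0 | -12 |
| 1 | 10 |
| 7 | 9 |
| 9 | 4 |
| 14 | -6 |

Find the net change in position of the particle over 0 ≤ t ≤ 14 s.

64 m

Displacement is the signed area under the v-t curve.
0–1 s: ½(-12 + 10)(1) = -1 m
1–7 s: ½(10 + 9)(6) = 57 m
7–9 s: ½(9 + 4)(2) = 13 m
9–14 s: ½(4 + -6)(5) = -5 m
Net displacement = 64 m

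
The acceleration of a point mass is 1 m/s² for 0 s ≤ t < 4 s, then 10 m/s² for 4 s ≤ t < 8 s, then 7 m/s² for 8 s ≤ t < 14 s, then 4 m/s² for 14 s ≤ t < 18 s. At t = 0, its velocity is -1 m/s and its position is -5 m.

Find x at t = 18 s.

On each constant-a segment, Δv = aΔt and Δx = v₀Δt + ½aΔt²; chain segment to segment.
0–4 s: v starts -1 m/s; Δx = -1·4 + ½·1·4² = 4 m; v ends 3 m/s.
4–8 s: v starts 3 m/s; Δx = 3·4 + ½·10·4² = 92 m; v ends 43 m/s.
8–14 s: v starts 43 m/s; Δx = 43·6 + ½·7·6² = 384 m; v ends 85 m/s.
14–18 s: v starts 85 m/s; Δx = 85·4 + ½·4·4² = 372 m; v ends 101 m/s.
x(18) = -5 + Σ Δx = 847 m.

847 m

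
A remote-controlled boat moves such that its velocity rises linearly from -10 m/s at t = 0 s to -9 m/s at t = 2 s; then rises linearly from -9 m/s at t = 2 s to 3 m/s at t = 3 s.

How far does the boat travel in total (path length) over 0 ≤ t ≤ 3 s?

Distance (not displacement) is the total path length: add the absolute areas under v-t.
0–2 s: |½(-10 + -9)(2)| = 19 m
2–3 s: v = 0 at t = 2.75 s; triangle areas 3.375 + 0.375 = 3.75 m
Total distance = 22.75 m

22.75 m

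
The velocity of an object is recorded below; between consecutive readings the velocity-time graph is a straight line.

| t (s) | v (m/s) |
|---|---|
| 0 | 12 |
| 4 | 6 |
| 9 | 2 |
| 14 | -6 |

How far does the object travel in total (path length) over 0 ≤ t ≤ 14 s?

Distance (not displacement) is the total path length: add the absolute areas under v-t.
0–4 s: |½(12 + 6)(4)| = 36 m
4–9 s: |½(6 + 2)(5)| = 20 m
9–14 s: v = 0 at t = 10.25 s; triangle areas 1.25 + 11.25 = 12.5 m
Total distance = 68.5 m

68.5 m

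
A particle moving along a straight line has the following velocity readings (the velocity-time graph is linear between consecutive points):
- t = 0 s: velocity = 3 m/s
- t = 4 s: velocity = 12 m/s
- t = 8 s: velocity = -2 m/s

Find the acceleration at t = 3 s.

2.25 m/s²

Acceleration is the slope of the v-t graph on 0–4 s: (12 − 3)/(4 − 0) = 2.25 m/s².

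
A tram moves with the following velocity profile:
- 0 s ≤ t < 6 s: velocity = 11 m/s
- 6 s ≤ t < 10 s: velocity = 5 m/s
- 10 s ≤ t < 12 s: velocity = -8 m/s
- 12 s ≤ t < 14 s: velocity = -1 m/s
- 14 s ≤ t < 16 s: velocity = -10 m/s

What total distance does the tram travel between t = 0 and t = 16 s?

124 m

Total distance travelled is ∫|v| dt — sum the magnitudes of each area piece.
0–6 s: |11| × 6 = 66 m
6–10 s: |5| × 4 = 20 m
10–12 s: |-8| × 2 = 16 m
12–14 s: |-1| × 2 = 2 m
14–16 s: |-10| × 2 = 20 m
Total distance = 124 m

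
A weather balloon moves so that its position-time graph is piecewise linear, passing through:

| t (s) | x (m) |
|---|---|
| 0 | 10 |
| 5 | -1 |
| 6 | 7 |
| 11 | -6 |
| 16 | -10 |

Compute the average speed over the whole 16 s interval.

Average speed = (total path length)/(elapsed time); on a piecewise-linear x-t graph the path length is Σ|Δx|.
0–5 s: |Δx| = |-1 − 10| = 11 m
5–6 s: |Δx| = |7 − -1| = 8 m
6–11 s: |Δx| = |-6 − 7| = 13 m
11–16 s: |Δx| = |-10 − -6| = 4 m
Total path = 36 m; average speed = 36/16 = 2.25 m/s.

2.25 m/s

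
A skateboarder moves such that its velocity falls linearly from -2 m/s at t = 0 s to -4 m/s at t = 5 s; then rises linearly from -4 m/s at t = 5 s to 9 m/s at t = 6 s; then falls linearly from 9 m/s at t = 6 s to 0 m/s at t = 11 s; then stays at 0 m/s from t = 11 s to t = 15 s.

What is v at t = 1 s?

On 0–5 s the graph is linear from -2 to -4 m/s: v(1) = -2 + (-4 − -2)·(1 − 0)/(5 − 0) = -2.4 m/s.

-2.4 m/s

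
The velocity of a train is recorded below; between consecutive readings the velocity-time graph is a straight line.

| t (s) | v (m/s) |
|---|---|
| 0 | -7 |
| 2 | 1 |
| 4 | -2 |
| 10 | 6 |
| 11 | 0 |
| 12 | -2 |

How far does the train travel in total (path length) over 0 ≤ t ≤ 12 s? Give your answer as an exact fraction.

323/12 m

Total distance travelled is ∫|v| dt — sum the magnitudes of each area piece.
0–2 s: v = 0 at t = 1.75 s; triangle areas 6.125 + 0.125 = 6.25 m
2–4 s: v = 0 at t = 8/3 s; triangle areas 1/3 + 4/3 = 5/3 m
4–10 s: v = 0 at t = 5.5 s; triangle areas 1.5 + 13.5 = 15 m
10–11 s: |½(6 + 0)(1)| = 3 m
11–12 s: |½(0 + -2)(1)| = 1 m
Total distance = 323/12 m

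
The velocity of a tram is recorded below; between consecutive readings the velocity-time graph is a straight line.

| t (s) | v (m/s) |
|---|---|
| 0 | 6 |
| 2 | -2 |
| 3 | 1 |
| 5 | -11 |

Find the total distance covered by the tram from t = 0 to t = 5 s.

16 m

Distance (not displacement) is the total path length: add the absolute areas under v-t.
0–2 s: v = 0 at t = 1.5 s; triangle areas 4.5 + 0.5 = 5 m
2–3 s: v = 0 at t = 8/3 s; triangle areas 2/3 + 1/6 = 5/6 m
3–5 s: v = 0 at t = 19/6 s; triangle areas 1/12 + 121/12 = 61/6 m
Total distance = 16 m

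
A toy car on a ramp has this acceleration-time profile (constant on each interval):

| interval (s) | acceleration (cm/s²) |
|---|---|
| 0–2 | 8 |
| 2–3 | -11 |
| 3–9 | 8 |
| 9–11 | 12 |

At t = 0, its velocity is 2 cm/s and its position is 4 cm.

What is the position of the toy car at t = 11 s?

356.5 cm

On each constant-a segment, Δv = aΔt and Δx = v₀Δt + ½aΔt²; chain segment to segment.
0–2 s: v starts 2 cm/s; Δx = 2·2 + ½·8·2² = 20 cm; v ends 18 cm/s.
2–3 s: v starts 18 cm/s; Δx = 18·1 + ½·-11·1² = 12.5 cm; v ends 7 cm/s.
3–9 s: v starts 7 cm/s; Δx = 7·6 + ½·8·6² = 186 cm; v ends 55 cm/s.
9–11 s: v starts 55 cm/s; Δx = 55·2 + ½·12·2² = 134 cm; v ends 79 cm/s.
x(11) = 4 + Σ Δx = 356.5 cm.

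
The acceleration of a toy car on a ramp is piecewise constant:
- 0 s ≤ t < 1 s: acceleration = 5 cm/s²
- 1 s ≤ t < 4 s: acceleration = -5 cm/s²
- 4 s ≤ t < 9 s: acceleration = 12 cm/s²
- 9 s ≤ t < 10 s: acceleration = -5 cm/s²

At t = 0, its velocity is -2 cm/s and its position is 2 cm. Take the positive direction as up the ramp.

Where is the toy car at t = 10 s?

124.5 cm

On each constant-a segment, Δv = aΔt and Δx = v₀Δt + ½aΔt²; chain segment to segment.
0–1 s: v starts -2 cm/s; Δx = -2·1 + ½·5·1² = 0.5 cm; v ends 3 cm/s.
1–4 s: v starts 3 cm/s; Δx = 3·3 + ½·-5·3² = -13.5 cm; v ends -12 cm/s.
4–9 s: v starts -12 cm/s; Δx = -12·5 + ½·12·5² = 90 cm; v ends 48 cm/s.
9–10 s: v starts 48 cm/s; Δx = 48·1 + ½·-5·1² = 45.5 cm; v ends 43 cm/s.
x(10) = 2 + Σ Δx = 124.5 cm.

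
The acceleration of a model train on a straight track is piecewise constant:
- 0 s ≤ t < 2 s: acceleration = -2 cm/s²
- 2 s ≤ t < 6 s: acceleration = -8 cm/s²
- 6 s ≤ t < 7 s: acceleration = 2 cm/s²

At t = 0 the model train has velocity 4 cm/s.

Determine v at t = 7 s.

-30 cm/s

Δv equals the area under the a-t graph; then v = v₀ + Δv.
0–2 s: -2 × 2 = -4 cm/s
2–6 s: -8 × 4 = -32 cm/s
6–7 s: 2 × 1 = 2 cm/s
Δv = -34 cm/s, so v(7) = 4 + (-34) = -30 cm/s.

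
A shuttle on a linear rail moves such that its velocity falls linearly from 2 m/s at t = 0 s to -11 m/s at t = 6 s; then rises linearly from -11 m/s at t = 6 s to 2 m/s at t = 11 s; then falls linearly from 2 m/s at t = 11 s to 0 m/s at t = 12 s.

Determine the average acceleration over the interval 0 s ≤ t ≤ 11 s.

0 m/s²

Average acceleration = Δv/Δt = (2 − 2)/(11 − 0) = 0 m/s².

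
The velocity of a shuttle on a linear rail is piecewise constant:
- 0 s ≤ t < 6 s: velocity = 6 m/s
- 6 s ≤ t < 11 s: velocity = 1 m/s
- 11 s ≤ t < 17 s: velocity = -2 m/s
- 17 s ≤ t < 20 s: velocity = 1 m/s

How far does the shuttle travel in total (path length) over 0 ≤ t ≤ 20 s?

56 m

Distance (not displacement) is the total path length: add the absolute areas under v-t.
0–6 s: |6| × 6 = 36 m
6–11 s: |1| × 5 = 5 m
11–17 s: |-2| × 6 = 12 m
17–20 s: |1| × 3 = 3 m
Total distance = 56 m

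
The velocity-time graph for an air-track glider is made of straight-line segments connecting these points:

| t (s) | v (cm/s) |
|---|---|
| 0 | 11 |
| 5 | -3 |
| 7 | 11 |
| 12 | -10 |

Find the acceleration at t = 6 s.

Acceleration is the slope of the v-t graph on 5–7 s: (11 − -3)/(7 − 5) = 7 cm/s².

7 cm/s²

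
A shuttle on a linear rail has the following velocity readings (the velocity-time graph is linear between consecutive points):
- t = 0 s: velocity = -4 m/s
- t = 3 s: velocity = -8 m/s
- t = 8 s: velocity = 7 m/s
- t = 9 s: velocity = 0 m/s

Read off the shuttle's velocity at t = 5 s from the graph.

-2 m/s

On 3–8 s the graph is linear from -8 to 7 m/s: v(5) = -8 + (7 − -8)·(5 − 3)/(8 − 3) = -2 m/s.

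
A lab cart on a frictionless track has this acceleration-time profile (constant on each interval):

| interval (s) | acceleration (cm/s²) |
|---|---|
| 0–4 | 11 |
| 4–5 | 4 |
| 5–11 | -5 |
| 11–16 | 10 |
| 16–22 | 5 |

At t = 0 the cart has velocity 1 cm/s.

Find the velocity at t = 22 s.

99 cm/s

Δv equals the area under the a-t graph; then v = v₀ + Δv.
0–4 s: 11 × 4 = 44 cm/s
4–5 s: 4 × 1 = 4 cm/s
5–11 s: -5 × 6 = -30 cm/s
11–16 s: 10 × 5 = 50 cm/s
16–22 s: 5 × 6 = 30 cm/s
Δv = 98 cm/s, so v(22) = 1 + (98) = 99 cm/s.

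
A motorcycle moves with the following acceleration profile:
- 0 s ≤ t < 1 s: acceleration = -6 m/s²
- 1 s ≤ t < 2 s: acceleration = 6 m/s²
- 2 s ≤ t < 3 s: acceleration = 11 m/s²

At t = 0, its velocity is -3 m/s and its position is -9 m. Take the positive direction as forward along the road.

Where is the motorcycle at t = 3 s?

-18.5 m

On each constant-a segment, Δv = aΔt and Δx = v₀Δt + ½aΔt²; chain segment to segment.
0–1 s: v starts -3 m/s; Δx = -3·1 + ½·-6·1² = -6 m; v ends -9 m/s.
1–2 s: v starts -9 m/s; Δx = -9·1 + ½·6·1² = -6 m; v ends -3 m/s.
2–3 s: v starts -3 m/s; Δx = -3·1 + ½·11·1² = 2.5 m; v ends 8 m/s.
x(3) = -9 + Σ Δx = -18.5 m.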